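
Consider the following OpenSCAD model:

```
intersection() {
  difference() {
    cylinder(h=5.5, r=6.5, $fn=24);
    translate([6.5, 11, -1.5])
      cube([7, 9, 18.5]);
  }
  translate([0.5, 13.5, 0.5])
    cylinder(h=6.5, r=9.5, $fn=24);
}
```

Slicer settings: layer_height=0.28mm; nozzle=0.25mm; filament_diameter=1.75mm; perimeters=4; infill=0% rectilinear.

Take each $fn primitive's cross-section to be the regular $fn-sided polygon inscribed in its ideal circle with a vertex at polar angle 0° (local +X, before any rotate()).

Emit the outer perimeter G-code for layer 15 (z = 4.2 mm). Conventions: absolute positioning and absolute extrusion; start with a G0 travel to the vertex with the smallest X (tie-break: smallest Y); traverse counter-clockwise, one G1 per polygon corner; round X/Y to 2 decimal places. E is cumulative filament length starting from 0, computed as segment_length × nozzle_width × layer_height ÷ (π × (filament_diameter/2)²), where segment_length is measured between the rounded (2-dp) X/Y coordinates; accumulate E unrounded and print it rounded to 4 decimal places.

At z = 4.2 mm: the r=6.5 cylinder gives a regular 24-gon of circumradius 6.5 (constant along its height); the cube at (6.5, 11) (footprint 7×9) is included at this height; Subtracting the remaining from the first: starting from the r=6.5 cylinder, the 7×9 cube at (6.5, 11) misses the remaining region (no effect) — 1 connected region; the r=9.5 cylinder at (0.5, 13.5) gives a regular 24-gon of circumradius 9.5 (constant along its height); Keeping only the common overlap: the r=9.5 cylinder at (0.5, 13.5) partially overlaps the result so far; clipping to the common part keeps 13.34 mm² — 1 connected region. The outline is a single polygon with 10 vertices. Extrusion per mm of travel: 0.25 × 0.28 / (π × 0.875²) = 0.029103. Accumulating E over each segment gives final E = 0.5044.

G0 X-3.90 Y5.13 Z4.20
G1 X-1.96 Y4.32 E0.0612
G1 X0.50 Y4.00 E0.1334
G1 X2.96 Y4.32 E0.2056
G1 X4.25 Y4.86 E0.2463
G1 X3.25 Y5.63 E0.2830
G1 X1.68 Y6.28 E0.3325
G1 X0.00 Y6.50 E0.3818
G1 X-1.68 Y6.28 E0.4311
G1 X-3.25 Y5.63 E0.4805
G1 X-3.90 Y5.13 E0.5044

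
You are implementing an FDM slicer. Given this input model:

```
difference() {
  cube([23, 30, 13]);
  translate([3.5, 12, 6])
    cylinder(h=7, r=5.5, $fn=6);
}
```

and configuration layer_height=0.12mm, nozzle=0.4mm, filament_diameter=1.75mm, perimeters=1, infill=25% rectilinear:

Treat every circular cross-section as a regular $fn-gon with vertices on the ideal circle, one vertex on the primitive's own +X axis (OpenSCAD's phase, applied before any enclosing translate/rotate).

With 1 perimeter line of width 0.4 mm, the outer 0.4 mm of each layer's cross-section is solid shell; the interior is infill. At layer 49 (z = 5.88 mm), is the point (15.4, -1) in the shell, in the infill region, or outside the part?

outside

At z = 5.88 mm: the 23×30 cube contributes its full rectangle; the cylinder at (3.5, 12) is absent (z outside [6, 13]); Taking the first minus the rest: none of the subtracted shapes is present at this height, so the 23×30 cube is unchanged — 1 connected region. Overall, the cross-section is a single solid region. The nearest boundary edge runs (0.00, 0.00)→(23.00, 0.00); distance from the point to it = 1.00 mm. The point is not inside any of the regions above, so it lies outside the cross-section (1.00 mm from the nearest boundary).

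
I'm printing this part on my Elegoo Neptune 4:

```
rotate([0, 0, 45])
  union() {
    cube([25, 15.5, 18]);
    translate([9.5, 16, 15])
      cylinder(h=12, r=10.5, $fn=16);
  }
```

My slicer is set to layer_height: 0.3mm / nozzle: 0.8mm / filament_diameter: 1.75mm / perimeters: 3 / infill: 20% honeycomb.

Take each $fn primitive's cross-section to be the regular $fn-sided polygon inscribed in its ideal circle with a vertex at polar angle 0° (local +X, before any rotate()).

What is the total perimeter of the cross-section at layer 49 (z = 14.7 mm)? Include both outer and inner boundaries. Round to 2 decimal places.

81.00 mm

At z = 14.7 mm: the cube (footprint 25×15.5) is included at this height (perimeter 81.00 mm); the cylinder at (9.5, 16) is absent (z outside [15, 27]); Taking the union: only the 25×15.5 cube is present, so the union is just that shape — boundary = 81.00 mm; (rotated 45° about Z; rotation is an isometry so areas/perimeters/island counts are preserved). Overall, the cross-section is a single solid region. Total boundary length (outer) = 81.00 mm.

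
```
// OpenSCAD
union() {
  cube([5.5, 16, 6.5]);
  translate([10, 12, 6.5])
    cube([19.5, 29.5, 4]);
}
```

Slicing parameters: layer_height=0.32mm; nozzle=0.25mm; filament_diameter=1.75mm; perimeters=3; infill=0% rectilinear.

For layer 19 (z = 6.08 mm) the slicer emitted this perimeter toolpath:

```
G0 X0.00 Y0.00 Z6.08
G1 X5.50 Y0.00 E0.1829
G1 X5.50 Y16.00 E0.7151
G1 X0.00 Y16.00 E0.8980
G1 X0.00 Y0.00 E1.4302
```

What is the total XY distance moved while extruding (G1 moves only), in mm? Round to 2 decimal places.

43.00 mm

Sum the Euclidean lengths of each G1 segment: total = 43.00 mm.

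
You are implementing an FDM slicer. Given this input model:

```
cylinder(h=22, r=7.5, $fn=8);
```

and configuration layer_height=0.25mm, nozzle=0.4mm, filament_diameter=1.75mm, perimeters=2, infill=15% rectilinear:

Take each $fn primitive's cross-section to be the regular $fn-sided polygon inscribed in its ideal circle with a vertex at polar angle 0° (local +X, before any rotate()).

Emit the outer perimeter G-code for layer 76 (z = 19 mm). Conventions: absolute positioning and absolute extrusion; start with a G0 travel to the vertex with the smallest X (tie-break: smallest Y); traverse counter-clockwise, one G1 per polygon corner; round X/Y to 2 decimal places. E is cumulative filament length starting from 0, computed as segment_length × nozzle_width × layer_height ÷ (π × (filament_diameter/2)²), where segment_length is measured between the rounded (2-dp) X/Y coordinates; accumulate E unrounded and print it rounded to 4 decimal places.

G0 X-7.50 Y0.00 Z19.00
G1 X-5.30 Y-5.30 E0.2386
G1 X0.00 Y-7.50 E0.4772
G1 X5.30 Y-5.30 E0.7157
G1 X7.50 Y0.00 E0.9543
G1 X5.30 Y5.30 E1.1929
G1 X0.00 Y7.50 E1.4315
G1 X-5.30 Y5.30 E1.6700
G1 X-7.50 Y0.00 E1.9086

At z = 19 mm: the cylinder: section is a regular 8-gon, circumradius r=7.5. The outline is a single polygon with 8 vertices. Extrusion per mm of travel: 0.4 × 0.25 / (π × 0.875²) = 0.041575. Accumulating E over each segment gives final E = 1.9086.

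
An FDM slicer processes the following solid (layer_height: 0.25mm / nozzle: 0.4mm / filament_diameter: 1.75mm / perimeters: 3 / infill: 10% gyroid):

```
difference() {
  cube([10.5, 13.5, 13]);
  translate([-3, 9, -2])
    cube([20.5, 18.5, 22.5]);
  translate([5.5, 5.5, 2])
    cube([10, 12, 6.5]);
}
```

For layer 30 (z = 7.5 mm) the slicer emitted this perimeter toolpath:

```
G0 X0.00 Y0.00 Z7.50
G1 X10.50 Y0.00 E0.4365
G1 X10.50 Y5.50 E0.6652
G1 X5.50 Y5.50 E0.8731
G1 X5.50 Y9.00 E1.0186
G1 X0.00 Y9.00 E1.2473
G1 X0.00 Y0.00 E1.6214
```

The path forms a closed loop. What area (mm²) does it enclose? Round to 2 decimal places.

77.00 mm²

Apply the shoelace formula to the sequence of (X, Y) vertices; enclosed area = 77.00 mm².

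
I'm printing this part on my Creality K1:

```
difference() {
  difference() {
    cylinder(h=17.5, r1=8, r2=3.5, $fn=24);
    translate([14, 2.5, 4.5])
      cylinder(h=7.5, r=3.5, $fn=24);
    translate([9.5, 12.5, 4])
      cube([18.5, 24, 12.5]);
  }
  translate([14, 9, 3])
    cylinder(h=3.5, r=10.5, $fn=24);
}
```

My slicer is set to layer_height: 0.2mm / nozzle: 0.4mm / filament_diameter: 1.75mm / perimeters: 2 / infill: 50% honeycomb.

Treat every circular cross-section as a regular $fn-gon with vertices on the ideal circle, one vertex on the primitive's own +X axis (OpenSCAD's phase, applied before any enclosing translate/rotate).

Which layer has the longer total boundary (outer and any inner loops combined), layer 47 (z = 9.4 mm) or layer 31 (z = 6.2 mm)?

layer 31 (z = 6.2 mm)

Layer 47 (z = 9.4): the cone contributes a regular 24-gon of circumradius 5.583 (interpolated between r1=8 and r2=3.5 at t=0.537) (perimeter = 2·24·5.583·sin(180°/24) = 34.98 mm); the cylinder at (14, 2.5): section is a regular 24-gon, circumradius r=3.5 (perimeter = 2·24·3.500·sin(180°/24) = 21.93 mm); the 18.5×24 cube at (9.5, 12.5) contributes its full rectangle (perimeter 85.00 mm); Taking the first minus the rest: starting from the cone, the r=3.5 cylinder at (14, 2.5) misses the remaining region (no effect); the 18.5×24 cube at (9.5, 12.5) misses the remaining region (no effect) — boundary = 34.98 mm; the cylinder at (14, 9) is absent (z outside [3, 6.5]); Subtracting the remaining from the first: none of the subtracted shapes is present at this height, so that combined region is unchanged — boundary = 34.98 mm. So its perimeter = 34.98 mm. Layer 31 (z = 6.2): the cone (r1=8→r2=3.5) has section circumradius 6.406 here — a regular 24-gon (perimeter = 2·24·6.406·sin(180°/24) = 40.13 mm); the r=3.5 cylinder at (14, 2.5) contributes a regular 24-gon of circumradius 3.5 (perimeter = 2·24·3.500·sin(180°/24) = 21.93 mm); the cube at (9.5, 12.5) (footprint 18.5×24) is included at this height (perimeter 85.00 mm); After the difference (first − rest): starting from the cone, the r=3.5 cylinder at (14, 2.5) misses the remaining region (no effect); the 18.5×24 cube at (9.5, 12.5) misses the remaining region (no effect) — boundary = 40.13 mm; the r=10.5 cylinder at (14, 9) contributes a regular 24-gon of circumradius 10.5 (perimeter = 2·24·10.500·sin(180°/24) = 65.79 mm); Taking the first minus the rest: starting from that combined region, the r=10.5 cylinder at (14, 9) partially overlaps it — only the 0.26 mm² overlap (of its 342.42 mm²) is removed, clipping the outline — boundary = 40.13 mm. So its perimeter = 40.13 mm. Layer 31 is larger (40.13 vs 34.98 mm).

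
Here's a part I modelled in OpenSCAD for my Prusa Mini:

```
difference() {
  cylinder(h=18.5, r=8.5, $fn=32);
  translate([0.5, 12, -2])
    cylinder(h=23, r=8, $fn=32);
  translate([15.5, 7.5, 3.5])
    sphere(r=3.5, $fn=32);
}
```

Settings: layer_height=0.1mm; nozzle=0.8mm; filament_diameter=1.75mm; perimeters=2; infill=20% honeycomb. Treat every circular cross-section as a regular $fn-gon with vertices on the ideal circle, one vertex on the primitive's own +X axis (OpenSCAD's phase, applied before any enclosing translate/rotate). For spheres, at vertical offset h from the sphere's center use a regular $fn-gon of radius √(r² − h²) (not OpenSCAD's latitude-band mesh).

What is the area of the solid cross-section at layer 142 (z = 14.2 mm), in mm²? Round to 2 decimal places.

191.30 mm²

At z = 14.2 mm: the r=8.5 cylinder gives a regular 32-gon of circumradius 8.5 (constant along its height) (area = (32/2)·8.500²·sin(360°/32) = 225.52 mm²); the r=8 cylinder at (0.5, 12) gives a regular 32-gon of circumradius 8 (constant along its height) (area = (32/2)·8.000²·sin(360°/32) = 199.77 mm²); the sphere at (15.5, 7.5) is absent (|z−center|=10.700 > r=3.5); Taking the first minus the rest: starting from the r=8.5 cylinder (225.52 mm²), the r=8 cylinder at (0.5, 12) partially overlaps it — only the 34.22 mm² overlap (of its 199.77 mm²) is removed, clipping the outline — area = 191.30 mm². Overall, the cross-section is a single solid region. Net area = 191.30 mm².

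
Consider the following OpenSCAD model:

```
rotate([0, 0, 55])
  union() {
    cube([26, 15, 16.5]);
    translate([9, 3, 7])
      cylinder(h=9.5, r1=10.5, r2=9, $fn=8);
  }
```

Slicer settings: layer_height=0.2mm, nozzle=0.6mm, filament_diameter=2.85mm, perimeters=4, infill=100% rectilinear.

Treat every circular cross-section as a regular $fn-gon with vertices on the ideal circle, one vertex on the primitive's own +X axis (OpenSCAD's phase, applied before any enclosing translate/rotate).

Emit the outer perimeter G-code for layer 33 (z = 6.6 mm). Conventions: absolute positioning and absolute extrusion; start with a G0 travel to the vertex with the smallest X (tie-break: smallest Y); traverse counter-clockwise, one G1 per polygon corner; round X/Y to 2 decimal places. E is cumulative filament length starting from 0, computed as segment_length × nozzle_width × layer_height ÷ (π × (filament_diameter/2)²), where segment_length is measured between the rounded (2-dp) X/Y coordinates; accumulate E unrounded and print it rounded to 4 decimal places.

G0 X-12.29 Y8.60 Z6.60
G1 X0.00 Y0.00 E0.2822
G1 X14.91 Y21.30 E0.7712
G1 X2.63 Y29.90 E1.0532
G1 X-12.29 Y8.60 E1.5424

At z = 6.6 mm: the cube is present — its section is the full 26×15 rectangle; the cone at (9, 3) is absent (z outside [7, 16.5]); Merging all regions: only the 26×15 cube is present, so the union is just that shape — 1 connected region; (rotated 55° about Z; rotation is an isometry so areas/perimeters/island counts are preserved). The outline is a single polygon with 4 vertices. Extrusion per mm of travel: 0.6 × 0.2 / (π × 1.425²) = 0.018811. Accumulating E over each segment gives final E = 1.5424.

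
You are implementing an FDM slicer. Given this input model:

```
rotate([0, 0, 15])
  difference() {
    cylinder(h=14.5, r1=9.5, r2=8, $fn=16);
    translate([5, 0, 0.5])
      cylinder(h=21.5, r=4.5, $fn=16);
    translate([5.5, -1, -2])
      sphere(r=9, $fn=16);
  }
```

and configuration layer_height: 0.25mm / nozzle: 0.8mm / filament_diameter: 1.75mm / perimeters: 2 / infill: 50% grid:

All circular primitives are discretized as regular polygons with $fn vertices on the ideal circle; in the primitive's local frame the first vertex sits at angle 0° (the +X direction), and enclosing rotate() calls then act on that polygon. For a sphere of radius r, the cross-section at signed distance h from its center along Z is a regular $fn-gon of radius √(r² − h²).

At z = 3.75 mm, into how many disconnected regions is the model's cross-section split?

1

At z = 3.75 mm: the cone contributes a regular 16-gon of circumradius 9.112 (interpolated between r1=9.5 and r2=8 at t=0.259); the r=4.5 cylinder at (5, 0) gives a regular 16-gon of circumradius 4.5 (constant along its height); the sphere at (5.5, -1): section is a regular 16-gon, circumradius = √(r²−h²) = √(9²−5.75²) = 6.924; Subtracting the remaining from the first: starting from the cone, the r=4.5 cylinder at (5, 0) partially overlaps it — only the 60.34 mm² overlap (of its 61.99 mm²) is removed, clipping the outline; the r=9 sphere at (5.5, -1) partially overlaps it — only the 46.34 mm² overlap (of its 146.76 mm²) is removed, clipping the outline — 1 connected region; (rotated 15° about Z; rotation is an isometry so areas/perimeters/island counts are preserved). The result has 1 disconnected region.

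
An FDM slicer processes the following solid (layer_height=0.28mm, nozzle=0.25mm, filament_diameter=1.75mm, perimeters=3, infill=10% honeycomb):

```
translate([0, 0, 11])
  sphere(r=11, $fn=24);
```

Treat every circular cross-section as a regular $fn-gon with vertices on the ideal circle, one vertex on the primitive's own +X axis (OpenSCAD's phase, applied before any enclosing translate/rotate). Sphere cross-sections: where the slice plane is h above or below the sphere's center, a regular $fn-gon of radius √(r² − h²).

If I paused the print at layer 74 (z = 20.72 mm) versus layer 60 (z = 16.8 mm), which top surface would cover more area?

layer 60 (z = 16.8 mm)

Layer 74 (z = 20.72): the r=11 sphere slices to a regular 24-gon of circumradius 5.150 (√(r²−h²) with h=9.72 from center) (area = (24/2)·5.150²·sin(360°/24) = 82.37 mm²). So its area = 82.37 mm². Layer 60 (z = 16.8): the r=11 sphere slices to a regular 24-gon of circumradius 9.347 (√(r²−h²) with h=5.8 from center) (area = (24/2)·9.347²·sin(360°/24) = 271.33 mm²). So its area = 271.33 mm². Layer 60 is larger (271.33 vs 82.37 mm²).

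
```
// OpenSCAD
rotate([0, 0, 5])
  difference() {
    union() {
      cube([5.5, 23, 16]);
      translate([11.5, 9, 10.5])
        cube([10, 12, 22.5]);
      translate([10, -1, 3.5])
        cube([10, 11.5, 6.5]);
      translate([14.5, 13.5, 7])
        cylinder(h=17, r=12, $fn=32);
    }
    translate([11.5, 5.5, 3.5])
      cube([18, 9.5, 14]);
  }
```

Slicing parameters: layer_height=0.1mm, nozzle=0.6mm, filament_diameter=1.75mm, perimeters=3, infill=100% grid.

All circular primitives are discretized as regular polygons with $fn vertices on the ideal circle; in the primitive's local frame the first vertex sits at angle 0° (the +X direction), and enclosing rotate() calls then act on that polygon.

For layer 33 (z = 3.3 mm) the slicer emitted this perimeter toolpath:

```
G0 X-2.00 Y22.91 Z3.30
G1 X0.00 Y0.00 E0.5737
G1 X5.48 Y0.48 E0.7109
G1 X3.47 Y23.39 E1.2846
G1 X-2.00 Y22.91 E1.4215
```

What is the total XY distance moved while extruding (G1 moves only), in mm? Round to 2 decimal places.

56.99 mm

Sum the Euclidean lengths of each G1 segment: total = 56.99 mm.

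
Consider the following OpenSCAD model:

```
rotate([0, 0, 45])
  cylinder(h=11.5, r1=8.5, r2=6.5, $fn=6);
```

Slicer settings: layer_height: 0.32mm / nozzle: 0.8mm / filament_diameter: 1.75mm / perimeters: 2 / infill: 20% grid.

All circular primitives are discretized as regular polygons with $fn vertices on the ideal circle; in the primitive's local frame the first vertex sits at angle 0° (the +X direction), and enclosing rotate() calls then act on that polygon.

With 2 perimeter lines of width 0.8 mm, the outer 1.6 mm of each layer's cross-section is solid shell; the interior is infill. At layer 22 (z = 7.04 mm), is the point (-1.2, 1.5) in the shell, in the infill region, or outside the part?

At z = 7.04 mm: the cone (r1=8.5→r2=6.5) has section circumradius 7.276 here — a regular 6-gon; (whole slice rotated 45° about Z — lengths, areas and connectivity unchanged). Overall, the cross-section is a single solid region. Undo the 45° rotation: the query point maps to (0.212, 1.909) in the un-rotated model frame. The nearest boundary edge runs (3.64, 6.30)→(-3.64, 6.30); distance from the point to it = 4.39 mm. The point is inside the cross-section and 4.39 mm from the nearest boundary — more than the 1.6 mm shell width (2 × 0.8), so it's in the infill interior.

infill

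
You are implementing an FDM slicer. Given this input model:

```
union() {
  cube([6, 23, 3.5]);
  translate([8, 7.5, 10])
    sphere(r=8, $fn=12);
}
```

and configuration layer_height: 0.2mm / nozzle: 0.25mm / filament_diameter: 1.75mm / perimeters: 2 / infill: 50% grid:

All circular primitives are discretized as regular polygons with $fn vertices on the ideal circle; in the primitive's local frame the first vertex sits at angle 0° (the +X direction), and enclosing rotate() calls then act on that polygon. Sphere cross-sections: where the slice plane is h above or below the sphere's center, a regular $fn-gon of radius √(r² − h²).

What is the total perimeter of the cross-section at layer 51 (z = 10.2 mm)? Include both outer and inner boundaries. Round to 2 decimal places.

49.68 mm

At z = 10.2 mm: the cube is absent (z outside [0, 3.5]); the r=8 sphere at (8, 7.5) slices to a regular 12-gon of circumradius 7.997 (√(r²−h²) with h=0.2 from center) (perimeter = 2·12·7.997·sin(180°/12) = 49.68 mm); Combining (union): only the r=8 sphere at (8, 7.5) is present, so the union is just that shape — boundary = 49.68 mm. Overall, the cross-section is a single solid region. Total boundary length (outer) = 49.68 mm.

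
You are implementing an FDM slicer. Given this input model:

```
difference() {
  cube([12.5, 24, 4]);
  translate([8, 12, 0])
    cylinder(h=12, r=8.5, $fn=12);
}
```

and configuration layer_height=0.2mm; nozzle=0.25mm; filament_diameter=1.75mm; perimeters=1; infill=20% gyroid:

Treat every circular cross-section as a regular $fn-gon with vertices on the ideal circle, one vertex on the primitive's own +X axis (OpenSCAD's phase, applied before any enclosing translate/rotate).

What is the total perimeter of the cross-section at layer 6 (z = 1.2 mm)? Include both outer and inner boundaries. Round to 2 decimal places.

87.09 mm

At z = 1.2 mm: the 12.5×24 cube contributes its full rectangle (perimeter 73.00 mm); the r=8.5 cylinder at (8, 12) gives a regular 12-gon of circumradius 8.5 (constant along its height) (perimeter = 2·12·8.500·sin(180°/12) = 52.80 mm); Subtracting the remaining from the first: starting from the 12.5×24 cube, the r=8.5 cylinder at (8, 12) partially overlaps it — only the 178.47 mm² overlap (of its 216.75 mm²) is removed, clipping the outline — boundary = 87.09 mm. Overall, the cross-section has 2 separate islands. Total boundary length (outer) = 87.09 mm.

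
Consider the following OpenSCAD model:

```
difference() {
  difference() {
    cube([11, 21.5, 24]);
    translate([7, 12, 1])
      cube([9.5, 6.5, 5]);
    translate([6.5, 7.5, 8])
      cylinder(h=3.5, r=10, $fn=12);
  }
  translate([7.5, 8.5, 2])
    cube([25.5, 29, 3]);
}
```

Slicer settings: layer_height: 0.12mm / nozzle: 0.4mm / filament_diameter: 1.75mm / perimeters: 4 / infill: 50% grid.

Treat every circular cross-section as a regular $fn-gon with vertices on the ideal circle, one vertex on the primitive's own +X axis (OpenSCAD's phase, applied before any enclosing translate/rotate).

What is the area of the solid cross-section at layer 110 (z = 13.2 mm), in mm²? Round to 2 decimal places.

236.50 mm²

At z = 13.2 mm: the cube is present — its section is the full 11×21.5 rectangle (area 236.50 mm²); the cube at (7, 12) is absent (z outside [1, 6]); the cylinder at (6.5, 7.5) does not reach this height (z outside [8, 11.5]); After the difference (first − rest): none of the subtracted shapes is present at this height, so the 11×21.5 cube is unchanged — area = 236.50 mm²; the cube at (7.5, 8.5) is not intersected at this z (z outside [2, 5]); Subtracting the remaining from the first: none of the subtracted shapes is present at this height, so that combined region is unchanged — area = 236.50 mm². Overall, the cross-section is a single solid region. Net area = 236.50 mm².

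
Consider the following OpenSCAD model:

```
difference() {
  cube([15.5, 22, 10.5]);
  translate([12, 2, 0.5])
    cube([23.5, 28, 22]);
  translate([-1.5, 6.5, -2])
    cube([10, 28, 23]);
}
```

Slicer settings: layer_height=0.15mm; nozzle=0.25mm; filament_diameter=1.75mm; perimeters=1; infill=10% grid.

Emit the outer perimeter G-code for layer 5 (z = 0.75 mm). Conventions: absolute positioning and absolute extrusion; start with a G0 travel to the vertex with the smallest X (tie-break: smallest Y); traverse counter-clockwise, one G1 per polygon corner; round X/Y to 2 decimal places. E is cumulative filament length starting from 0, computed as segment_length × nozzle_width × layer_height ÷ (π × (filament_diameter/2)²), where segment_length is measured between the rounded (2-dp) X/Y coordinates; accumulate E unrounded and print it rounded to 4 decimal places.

G0 X0.00 Y0.00 Z0.75
G1 X15.50 Y0.00 E0.2417
G1 X15.50 Y2.00 E0.2728
G1 X12.00 Y2.00 E0.3274
G1 X12.00 Y22.00 E0.6392
G1 X8.50 Y22.00 E0.6938
G1 X8.50 Y6.50 E0.9354
G1 X0.00 Y6.50 E1.0680
G1 X0.00 Y0.00 E1.1693

At z = 0.75 mm: the cube is present — its section is the full 15.5×22 rectangle; the cube at (12, 2) is present — its section is the full 23.5×28 rectangle; the 10×28 cube at (-1.5, 6.5) contributes its full rectangle; After the difference (first − rest): starting from the 15.5×22 cube, the 23.5×28 cube at (12, 2) partially overlaps it — only the 70.00 mm² overlap (of its 658.00 mm²) is removed, clipping the outline; the 10×28 cube at (-1.5, 6.5) partially overlaps it — only the 131.75 mm² overlap (of its 280.00 mm²) is removed, clipping the outline — 1 connected region. The outline is a single polygon with 8 vertices. Extrusion per mm of travel: 0.25 × 0.15 / (π × 0.875²) = 0.015591. Accumulating E over each segment gives final E = 1.1693.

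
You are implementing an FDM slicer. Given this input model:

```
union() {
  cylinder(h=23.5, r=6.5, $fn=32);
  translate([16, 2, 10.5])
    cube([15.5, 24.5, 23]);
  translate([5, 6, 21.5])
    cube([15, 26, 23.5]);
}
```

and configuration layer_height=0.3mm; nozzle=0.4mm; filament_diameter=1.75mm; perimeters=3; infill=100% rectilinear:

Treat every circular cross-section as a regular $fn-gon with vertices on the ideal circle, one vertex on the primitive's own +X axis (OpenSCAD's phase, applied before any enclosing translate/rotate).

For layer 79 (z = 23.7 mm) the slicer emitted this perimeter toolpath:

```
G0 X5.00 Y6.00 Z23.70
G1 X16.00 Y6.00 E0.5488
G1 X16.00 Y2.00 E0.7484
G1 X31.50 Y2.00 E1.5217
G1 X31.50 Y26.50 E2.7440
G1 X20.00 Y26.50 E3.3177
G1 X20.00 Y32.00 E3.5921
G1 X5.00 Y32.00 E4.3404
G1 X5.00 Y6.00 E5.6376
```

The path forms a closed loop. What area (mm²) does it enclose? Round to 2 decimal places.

687.75 mm²

Apply the shoelace formula to the sequence of (X, Y) vertices; enclosed area = 687.75 mm².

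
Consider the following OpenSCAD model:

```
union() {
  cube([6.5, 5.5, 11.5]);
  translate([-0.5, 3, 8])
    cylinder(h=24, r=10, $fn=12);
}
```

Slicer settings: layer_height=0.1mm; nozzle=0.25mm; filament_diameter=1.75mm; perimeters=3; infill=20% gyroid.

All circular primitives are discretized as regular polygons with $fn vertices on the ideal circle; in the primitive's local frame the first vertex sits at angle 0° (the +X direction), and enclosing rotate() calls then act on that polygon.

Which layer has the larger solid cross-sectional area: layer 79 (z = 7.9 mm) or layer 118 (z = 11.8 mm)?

Layer 79 (z = 7.9): the 6.5×5.5 cube contributes its full rectangle (area 35.75 mm²); the cylinder at (-0.5, 3) is absent (z outside [8, 32]); Merging all regions: only the 6.5×5.5 cube is present, so the union is just that shape — area = 35.75 mm². So its area = 35.75 mm². Layer 118 (z = 11.8): the cube is absent (z outside [0, 11.5]); the r=10 cylinder at (-0.5, 3) gives a regular 12-gon of circumradius 10 (constant along its height) (area = (12/2)·10.000²·sin(360°/12) = 300.00 mm²); Merging all regions: only the r=10 cylinder at (-0.5, 3) is present, so the union is just that shape — area = 300.00 mm². So its area = 300.00 mm². Layer 118 is larger (300.00 vs 35.75 mm²).

layer 118 (z = 11.8 mm)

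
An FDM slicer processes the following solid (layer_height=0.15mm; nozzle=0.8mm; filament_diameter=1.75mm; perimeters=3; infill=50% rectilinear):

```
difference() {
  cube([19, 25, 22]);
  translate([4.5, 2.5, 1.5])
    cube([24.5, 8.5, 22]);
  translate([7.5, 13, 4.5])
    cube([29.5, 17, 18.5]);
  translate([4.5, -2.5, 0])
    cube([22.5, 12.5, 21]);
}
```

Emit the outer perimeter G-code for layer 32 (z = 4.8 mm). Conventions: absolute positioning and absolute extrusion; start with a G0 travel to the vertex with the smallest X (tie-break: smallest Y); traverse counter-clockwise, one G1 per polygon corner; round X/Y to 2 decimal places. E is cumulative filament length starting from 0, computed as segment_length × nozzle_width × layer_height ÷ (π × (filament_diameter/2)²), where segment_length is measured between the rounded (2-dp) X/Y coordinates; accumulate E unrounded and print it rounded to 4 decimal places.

At z = 4.8 mm: the cube (footprint 19×25) is included at this height; the cube at (4.5, 2.5) (footprint 24.5×8.5) is included at this height; the cube at (7.5, 13) is present — its section is the full 29.5×17 rectangle; the 22.5×12.5 cube at (4.5, -2.5) contributes its full rectangle; Taking the first minus the rest: starting from the 19×25 cube, the 24.5×8.5 cube at (4.5, 2.5) partially overlaps it — only the 123.25 mm² overlap (of its 208.25 mm²) is removed, clipping the outline; the 29.5×17 cube at (7.5, 13) partially overlaps it — only the 138.00 mm² overlap (of its 501.50 mm²) is removed, clipping the outline; the 22.5×12.5 cube at (4.5, -2.5) partially overlaps it — only the 36.25 mm² overlap (of its 281.25 mm²) is removed, clipping the outline — 1 connected region. The outline is a single polygon with 8 vertices. Extrusion per mm of travel: 0.8 × 0.15 / (π × 0.875²) = 0.049890. Accumulating E over each segment gives final E = 4.3903.

G0 X0.00 Y0.00 Z4.80
G1 X4.50 Y0.00 E0.2245
G1 X4.50 Y11.00 E0.7733
G1 X19.00 Y11.00 E1.4967
G1 X19.00 Y13.00 E1.5965
G1 X7.50 Y13.00 E2.1702
G1 X7.50 Y25.00 E2.7689
G1 X0.00 Y25.00 E3.1431
G1 X0.00 Y0.00 E4.3903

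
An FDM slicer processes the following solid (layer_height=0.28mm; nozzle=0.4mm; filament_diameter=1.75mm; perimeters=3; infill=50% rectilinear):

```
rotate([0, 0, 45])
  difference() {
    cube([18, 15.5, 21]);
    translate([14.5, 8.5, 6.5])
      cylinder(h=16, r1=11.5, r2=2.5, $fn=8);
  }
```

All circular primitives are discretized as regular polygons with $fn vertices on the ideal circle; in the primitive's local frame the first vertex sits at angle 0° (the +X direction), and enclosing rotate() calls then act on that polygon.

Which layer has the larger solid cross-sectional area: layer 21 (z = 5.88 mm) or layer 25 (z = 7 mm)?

layer 21 (z = 5.88 mm)

Layer 21 (z = 5.88): the cube (footprint 18×15.5) is included at this height (area 279.00 mm²); the cone at (14.5, 8.5) is not intersected at this z (z outside [6.5, 22.5]); After the difference (first − rest): none of the subtracted shapes is present at this height, so the 18×15.5 cube is unchanged — area = 279.00 mm²; (rotated 45° about Z; rotation is an isometry so areas/perimeters/island counts are preserved). So its area = 279.00 mm². Layer 25 (z = 7): the cube (footprint 18×15.5) is included at this height (area 279.00 mm²); the cone at (14.5, 8.5) contributes a regular 8-gon of circumradius 11.219 (interpolated between r1=11.5 and r2=2.5 at t=0.031) (area = (8/2)·11.219²·sin(360°/8) = 355.99 mm²); Taking the first minus the rest: starting from the 18×15.5 cube (279.00 mm²), the cone at (14.5, 8.5) partially overlaps it — only the 202.71 mm² overlap (of its 355.99 mm²) is removed, clipping the outline — area = 76.29 mm²; (rotated 45° about Z; rotation is an isometry so areas/perimeters/island counts are preserved). So its area = 76.29 mm². Layer 21 is larger (279.00 vs 76.29 mm²).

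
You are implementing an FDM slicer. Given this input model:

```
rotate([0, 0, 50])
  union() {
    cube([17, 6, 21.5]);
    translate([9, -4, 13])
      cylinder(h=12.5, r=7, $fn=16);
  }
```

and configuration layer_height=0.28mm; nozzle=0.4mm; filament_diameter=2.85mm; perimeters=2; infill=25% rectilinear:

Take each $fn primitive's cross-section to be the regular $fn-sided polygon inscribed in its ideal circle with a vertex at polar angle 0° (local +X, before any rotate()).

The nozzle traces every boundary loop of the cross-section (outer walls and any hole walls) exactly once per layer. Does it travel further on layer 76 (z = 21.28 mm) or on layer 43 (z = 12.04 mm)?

Layer 76 (z = 21.28): the cube is present — its section is the full 17×6 rectangle (perimeter 46.00 mm); the r=7 cylinder at (9, -4) gives a regular 16-gon of circumradius 7 (constant along its height) (perimeter = 2·16·7.000·sin(180°/16) = 43.70 mm); Combining (union): the regions partially overlap (shared area 23.01 mm²), so the edge portions inside another operand are dropped and the merged outline is re-measured after clipping — boundary = 65.32 mm; (rotated 50° about Z; rotation is an isometry so areas/perimeters/island counts are preserved). So its perimeter = 65.32 mm. Layer 43 (z = 12.04): the cube is present — its section is the full 17×6 rectangle (perimeter 46.00 mm); the cylinder at (9, -4) is absent (z outside [13, 25.5]); Combining (union): only the 17×6 cube is present, so the union is just that shape — boundary = 46.00 mm; (whole slice rotated 50° about Z — lengths, areas and connectivity unchanged). So its perimeter = 46.00 mm. Layer 76 is larger (65.32 vs 46.00 mm).

layer 76 (z = 21.28 mm)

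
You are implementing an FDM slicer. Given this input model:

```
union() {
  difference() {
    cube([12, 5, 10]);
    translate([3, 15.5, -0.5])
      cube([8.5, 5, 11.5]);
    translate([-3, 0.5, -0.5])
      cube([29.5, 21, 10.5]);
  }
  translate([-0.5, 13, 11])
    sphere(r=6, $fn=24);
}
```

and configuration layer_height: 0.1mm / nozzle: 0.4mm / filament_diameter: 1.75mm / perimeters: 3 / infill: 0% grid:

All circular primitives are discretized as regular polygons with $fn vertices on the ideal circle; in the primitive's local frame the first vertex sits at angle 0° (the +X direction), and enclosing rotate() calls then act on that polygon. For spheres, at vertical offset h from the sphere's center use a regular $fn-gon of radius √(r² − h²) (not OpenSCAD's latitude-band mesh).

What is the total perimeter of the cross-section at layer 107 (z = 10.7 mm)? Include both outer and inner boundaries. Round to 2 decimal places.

37.54 mm

At z = 10.7 mm: the cube is absent (z outside [0, 10]); the cube at (3, 15.5) (footprint 8.5×5) is included at this height (perimeter 27.00 mm); the cube at (-3, 0.5) does not reach this height (z outside [-0.5, 10]); After the difference (first − rest): the first operand is absent here, so nothing remains; the r=6 sphere at (-0.5, 13) contributes a regular 24-gon of circumradius √(6²−0.3²) = 5.992 (perimeter = 2·24·5.992·sin(180°/24) = 37.54 mm); Taking the union: only the r=6 sphere at (-0.5, 13) is present, so the union is just that shape — boundary = 37.54 mm. Overall, the cross-section is a single solid region. Total boundary length (outer) = 37.54 mm.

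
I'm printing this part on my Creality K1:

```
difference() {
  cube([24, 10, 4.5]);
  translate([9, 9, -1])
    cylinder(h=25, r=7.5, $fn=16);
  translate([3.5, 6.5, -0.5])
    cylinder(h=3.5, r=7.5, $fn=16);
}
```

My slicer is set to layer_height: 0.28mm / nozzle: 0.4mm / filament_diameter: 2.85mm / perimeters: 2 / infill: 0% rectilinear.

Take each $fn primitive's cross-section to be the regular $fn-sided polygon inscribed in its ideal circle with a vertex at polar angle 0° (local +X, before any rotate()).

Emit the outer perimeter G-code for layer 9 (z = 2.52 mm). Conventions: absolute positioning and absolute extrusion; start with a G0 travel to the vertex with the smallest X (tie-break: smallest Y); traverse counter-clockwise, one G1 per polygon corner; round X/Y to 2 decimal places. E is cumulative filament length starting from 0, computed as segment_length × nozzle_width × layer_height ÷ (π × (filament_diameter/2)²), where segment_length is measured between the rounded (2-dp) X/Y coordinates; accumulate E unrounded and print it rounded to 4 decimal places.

At z = 2.52 mm: the 24×10 cube contributes its full rectangle; the r=7.5 cylinder at (9, 9) gives a regular 16-gon of circumradius 7.5 (constant along its height); the cylinder at (3.5, 6.5): section is a regular 16-gon, circumradius r=7.5; Subtracting the remaining from the first: starting from the 24×10 cube, the r=7.5 cylinder at (9, 9) partially overlaps it — only the 100.90 mm² overlap (of its 172.21 mm²) is removed, clipping the outline; the r=7.5 cylinder at (3.5, 6.5) partially overlaps it — only the 38.21 mm² overlap (of its 172.21 mm²) is removed, clipping the outline — 1 connected region. The outline is a single polygon with 10 vertices. Extrusion per mm of travel: 0.4 × 0.28 / (π × 1.425²) = 0.017557. Accumulating E over each segment gives final E = 0.8765.

G0 X7.01 Y0.00 Z2.52
G1 X24.00 Y0.00 E0.2983
G1 X24.00 Y10.00 E0.4739
G1 X16.30 Y10.00 E0.6090
G1 X16.50 Y9.00 E0.6269
G1 X15.93 Y6.13 E0.6783
G1 X14.30 Y3.70 E0.7297
G1 X11.87 Y2.07 E0.7811
G1 X9.01 Y1.50 E0.8323
G1 X8.80 Y1.20 E0.8387
G1 X7.01 Y0.00 E0.8765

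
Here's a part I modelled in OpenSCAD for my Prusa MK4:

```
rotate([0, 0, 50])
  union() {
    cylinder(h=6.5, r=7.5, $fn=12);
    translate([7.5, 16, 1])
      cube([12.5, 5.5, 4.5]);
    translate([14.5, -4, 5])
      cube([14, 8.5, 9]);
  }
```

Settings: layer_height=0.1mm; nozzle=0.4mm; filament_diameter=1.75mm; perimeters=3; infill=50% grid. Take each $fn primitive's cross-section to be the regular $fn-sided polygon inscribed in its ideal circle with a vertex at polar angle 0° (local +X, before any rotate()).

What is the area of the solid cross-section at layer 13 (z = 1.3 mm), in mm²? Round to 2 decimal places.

At z = 1.3 mm: the r=7.5 cylinder gives a regular 12-gon of circumradius 7.5 (constant along its height) (area = (12/2)·7.500²·sin(360°/12) = 168.75 mm²); the cube at (7.5, 16) (footprint 12.5×5.5) is included at this height (area 68.75 mm²); the cube at (14.5, -4) does not reach this height (z outside [5, 14]); Combining (union): the 2 present regions are separate (no shared area or edge), so areas and boundary lengths simply add and each stays a separate island — area = 237.50 mm²; (rotated 50° about Z; rotation is an isometry so areas/perimeters/island counts are preserved). Overall, the cross-section has 2 separate islands. Net area = 237.50 mm².

237.50 mm²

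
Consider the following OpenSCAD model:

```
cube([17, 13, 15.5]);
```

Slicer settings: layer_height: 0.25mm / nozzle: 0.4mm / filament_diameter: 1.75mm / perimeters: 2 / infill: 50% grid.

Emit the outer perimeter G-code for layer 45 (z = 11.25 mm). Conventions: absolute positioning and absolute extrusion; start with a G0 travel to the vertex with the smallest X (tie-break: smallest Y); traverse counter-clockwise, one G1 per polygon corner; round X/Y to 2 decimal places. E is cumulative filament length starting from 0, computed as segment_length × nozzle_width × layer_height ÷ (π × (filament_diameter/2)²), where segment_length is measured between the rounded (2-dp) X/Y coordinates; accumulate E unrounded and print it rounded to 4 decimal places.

At z = 11.25 mm: the 17×13 cube contributes its full rectangle. The outline is a single polygon with 4 vertices. Extrusion per mm of travel: 0.4 × 0.25 / (π × 0.875²) = 0.041575. Accumulating E over each segment gives final E = 2.4945.

G0 X0.00 Y0.00 Z11.25
G1 X17.00 Y0.00 E0.7068
G1 X17.00 Y13.00 E1.2473
G1 X0.00 Y13.00 E1.9540
G1 X0.00 Y0.00 E2.4945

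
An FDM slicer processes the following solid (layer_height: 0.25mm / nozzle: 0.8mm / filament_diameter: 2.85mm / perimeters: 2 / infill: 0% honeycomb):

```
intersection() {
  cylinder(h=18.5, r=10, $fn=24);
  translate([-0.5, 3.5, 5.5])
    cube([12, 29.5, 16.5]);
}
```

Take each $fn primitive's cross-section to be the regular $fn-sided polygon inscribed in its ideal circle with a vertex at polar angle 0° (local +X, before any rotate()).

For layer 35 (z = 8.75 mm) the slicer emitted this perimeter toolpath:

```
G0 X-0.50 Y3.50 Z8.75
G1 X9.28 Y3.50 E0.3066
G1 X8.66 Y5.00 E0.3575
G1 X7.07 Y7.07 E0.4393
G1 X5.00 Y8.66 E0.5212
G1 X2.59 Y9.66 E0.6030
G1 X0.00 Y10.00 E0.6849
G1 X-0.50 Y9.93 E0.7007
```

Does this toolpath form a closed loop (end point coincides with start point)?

no

Start point (G0): (-0.50, 3.50). End point (last G1): the path does not return to the start — open.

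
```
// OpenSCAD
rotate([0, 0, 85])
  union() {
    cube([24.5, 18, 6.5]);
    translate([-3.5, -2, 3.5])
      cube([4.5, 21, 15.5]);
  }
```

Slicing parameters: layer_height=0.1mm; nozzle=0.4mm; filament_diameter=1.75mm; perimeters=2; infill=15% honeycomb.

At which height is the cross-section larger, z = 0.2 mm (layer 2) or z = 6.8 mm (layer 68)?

layer 2 (z = 0.2 mm)

Layer 2 (z = 0.2): the 24.5×18 cube contributes its full rectangle (area 441.00 mm²); the cube at (-3.5, -2) is absent (z outside [3.5, 19]); Taking the union: only the 24.5×18 cube is present, so the union is just that shape — area = 441.00 mm²; (rotated 85° about Z; rotation is an isometry so areas/perimeters/island counts are preserved). So its area = 441.00 mm². Layer 68 (z = 6.8): the cube is absent (z outside [0, 6.5]); the cube at (-3.5, -2) is present — its section is the full 4.5×21 rectangle (area 94.50 mm²); Merging all regions: only the 4.5×21 cube at (-3.5, -2) is present, so the union is just that shape — area = 94.50 mm²; (rotated 85° about Z; rotation is an isometry so areas/perimeters/island counts are preserved). So its area = 94.50 mm². Layer 2 is larger (441.00 vs 94.50 mm²).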